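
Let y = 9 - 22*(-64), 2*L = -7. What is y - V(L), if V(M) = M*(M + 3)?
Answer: 5661/4 ≈ 1415.3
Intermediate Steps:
L = -7/2 (L = (½)*(-7) = -7/2 ≈ -3.5000)
V(M) = M*(3 + M)
y = 1417 (y = 9 + 1408 = 1417)
y - V(L) = 1417 - (-7)*(3 - 7/2)/2 = 1417 - (-7)*(-1)/(2*2) = 1417 - 1*7/4 = 1417 - 7/4 = 5661/4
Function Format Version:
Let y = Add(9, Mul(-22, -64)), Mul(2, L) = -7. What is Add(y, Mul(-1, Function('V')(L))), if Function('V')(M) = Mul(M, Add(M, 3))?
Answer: Rational(5661, 4) ≈ 1415.3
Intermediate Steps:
L = Rational(-7, 2) (L = Mul(Rational(1, 2), -7) = Rational(-7, 2) ≈ -3.5000)
Function('V')(M) = Mul(M, Add(3, M))
y = 1417 (y = Add(9, 1408) = 1417)
Add(y, Mul(-1, Function('V')(L))) = Add(1417, Mul(-1, Mul(Rational(-7, 2), Add(3, Rational(-7, 2))))) = Add(1417, Mul(-1, Mul(Rational(-7, 2), Rational(-1, 2)))) = Add(1417, Mul(-1, Rational(7, 4))) = Add(1417, Rational(-7, 4)) = Rational(5661, 4)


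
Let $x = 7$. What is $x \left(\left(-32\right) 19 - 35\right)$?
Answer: $-4501$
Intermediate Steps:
$x \left(\left(-32\right) 19 - 35\right) = 7 \left(\left(-32\right) 19 - 35\right) = 7 \left(-608 - 35\right) = 7 \left(-643\right) = -4501$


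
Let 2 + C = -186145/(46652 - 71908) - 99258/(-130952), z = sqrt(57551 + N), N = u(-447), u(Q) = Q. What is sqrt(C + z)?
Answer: sqrt(261850542120814878 + 170912345874335296*sqrt(3569))/206707732 ≈ 15.655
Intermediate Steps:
N = -447
z = 4*sqrt(3569) (z = sqrt(57551 - 447) = sqrt(57104) = 4*sqrt(3569) ≈ 238.96)
C = 2533534083/413415464 (C = -2 + (-186145/(46652 - 71908) - 99258/(-130952)) = -2 + (-186145/(-25256) - 99258*(-1/130952)) = -2 + (-186145*(-1/25256) + 49629/65476) = -2 + (186145/25256 + 49629/65476) = -2 + 3360365011/413415464 = 2533534083/413415464 ≈ 6.1283)
sqrt(C + z) = sqrt(2533534083/413415464 + 4*sqrt(3569))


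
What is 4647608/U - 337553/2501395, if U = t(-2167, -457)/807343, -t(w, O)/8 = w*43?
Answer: 1173221068807828142/233082487495 ≈ 5.0335e+6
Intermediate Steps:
t(w, O) = -344*w (t(w, O) = -8*w*43 = -344*w)
U = 745448/807343 (U = -344*(-2167)/807343 = 745448*(1/807343) = 745448/807343 ≈ 0.92334)
4647608/U - 337553/2501395 = 4647608/(745448/807343) - 337553/2501395 = 4647608*(807343/745448) - 337553*1/2501395 = 469026723193/93181 - 337553/2501395 = 1173221068807828142/233082487495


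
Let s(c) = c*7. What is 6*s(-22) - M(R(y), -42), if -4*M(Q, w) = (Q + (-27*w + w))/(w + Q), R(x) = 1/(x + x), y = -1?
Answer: -316343/340 ≈ -930.42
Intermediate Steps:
s(c) = 7*c
R(x) = 1/(2*x)
M(Q, w) = -(Q - 26*w)/(4*(Q + w)) (M(Q, w) = -(Q + (-27*w + w))/(4*(w + Q)) = -(Q - 26*w)/(4*(Q + w)))
6*s(-22) - M(R(y), -42) = 6*(7*(-22)) - (-1/(2*(-1)) + 26*(-42))/(4*((½)/(-1) - 42)) = 6*(-154) - (-(-1)/2 - 1092)/(4*((½)*(-1) - 42)) = -924 - (-1*(-½) - 1092)/(4*(-½ - 42)) = -924 - (½ - 1092)/(4*(-85/2)) = -924 - (-2)*(-2183)/(4*85*2) = -924 - 1*2183/340 = -924 - 2183/340 = -316343/340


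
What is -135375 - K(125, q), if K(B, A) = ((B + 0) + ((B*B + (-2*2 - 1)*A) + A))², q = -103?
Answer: -261345619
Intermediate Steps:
K(B, A) = (B + B² - 4*A)² (K(B, A) = (B + ((B² + (-4 - 1)*A) + A))² = (B + ((B² - 5*A) + A))² = (B + (B² - 4*A))² = (B + B² - 4*A)²)
-135375 - K(125, q) = -135375 - (125 + 125² - 4*(-103))² = -135375 - (125 + 15625 + 412)² = -135375 - 1*16162² = -135375 - 1*261210244 = -135375 - 261210244 = -261345619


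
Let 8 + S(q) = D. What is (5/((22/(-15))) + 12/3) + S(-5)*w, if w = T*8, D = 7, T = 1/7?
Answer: -85/154 ≈ -0.55195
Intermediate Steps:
T = ⅐ ≈ 0.14286
S(q) = -1 (S(q) = -8 + 7 = -1)
w = 8/7 (w = (⅐)*8 = 8/7 ≈ 1.1429)
(5/((22/(-15))) + 12/3) + S(-5)*w = (5/((22/(-15))) + 12/3) - 1*8/7 = (5/((22*(-1/15))) + 12*(⅓)) - 8/7 = (5/(-22/15) + 4) - 8/7 = (5*(-15/22) + 4) - 8/7 = (-75/22 + 4) - 8/7 = 13/22 - 8/7 = -85/154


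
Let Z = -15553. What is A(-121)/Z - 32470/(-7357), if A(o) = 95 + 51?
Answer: 503931788/114423421 ≈ 4.4041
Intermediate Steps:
A(o) = 146
A(-121)/Z - 32470/(-7357) = 146/(-15553) - 32470/(-7357) = 146*(-1/15553) - 32470*(-1/7357) = -146/15553 + 32470/7357 = 503931788/114423421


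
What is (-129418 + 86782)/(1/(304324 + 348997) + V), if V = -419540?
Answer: 546176356/5374397889 ≈ 0.10163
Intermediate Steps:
(-129418 + 86782)/(1/(304324 + 348997) + V) = (-129418 + 86782)/(1/(304324 + 348997) - 419540) = -42636/(1/653321 - 419540) = -42636/(-274094292339/653321) = -42636*(-653321/274094292339) = 546176356/5374397889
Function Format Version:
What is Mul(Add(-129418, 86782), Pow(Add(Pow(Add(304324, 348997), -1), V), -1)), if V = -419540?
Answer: Rational(546176356, 5374397889) ≈ 0.10163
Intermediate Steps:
Mul(Add(-129418, 86782), Pow(Add(Pow(Add(304324, 348997), -1), V), -1)) = Mul(Add(-129418, 86782), Pow(Add(Pow(Add(304324, 348997), -1), -419540), -1)) = Mul(-42636, Pow(Add(Pow(653321, -1), -419540), -1)) = Mul(-42636, Pow(Add(Rational(1, 653321), -419540), -1)) = Mul(-42636, Pow(Rational(-274094292339, 653321), -1)) = Mul(-42636, Rational(-653321, 274094292339)) = Rational(546176356, 5374397889)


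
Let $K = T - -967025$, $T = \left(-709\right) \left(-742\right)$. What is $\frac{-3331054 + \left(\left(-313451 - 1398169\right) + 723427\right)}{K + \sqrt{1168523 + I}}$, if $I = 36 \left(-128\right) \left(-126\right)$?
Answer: $- \frac{6449080653441}{2229354819478} + \frac{4319247 \sqrt{1749131}}{2229354819478} \approx -2.8902$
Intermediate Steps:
$T = 526078$
$I = 580608$ ($I = \left(-4608\right) \left(-126\right) = 580608$)
$K = 1493103$ ($K = 526078 - -967025 = 526078 + 967025 = 1493103$)
$\frac{-3331054 + \left(\left(-313451 - 1398169\right) + 723427\right)}{K + \sqrt{1168523 + I}} = \frac{-3331054 + \left(\left(-313451 - 1398169\right) + 723427\right)}{1493103 + \sqrt{1168523 + 580608}} = \frac{-3331054 + \left(-1711620 + 723427\right)}{1493103 + \sqrt{1749131}} = \frac{-3331054 - 988193}{1493103 + \sqrt{1749131}} = - \frac{4319247}{1493103 + \sqrt{1749131}}$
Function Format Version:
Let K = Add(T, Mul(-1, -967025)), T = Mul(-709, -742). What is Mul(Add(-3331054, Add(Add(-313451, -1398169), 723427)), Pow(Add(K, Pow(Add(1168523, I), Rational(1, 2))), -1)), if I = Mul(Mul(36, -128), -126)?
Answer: Add(Rational(-6449080653441, 2229354819478), Mul(Rational(4319247, 2229354819478), Pow(1749131, Rational(1, 2)))) ≈ -2.8902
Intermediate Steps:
T = 526078
I = 580608 (I = Mul(-4608, -126) = 580608)
K = 1493103 (K = Add(526078, Mul(-1, -967025)) = Add(526078, 967025) = 1493103)
Mul(Add(-3331054, Add(Add(-313451, -1398169), 723427)), Pow(Add(K, Pow(Add(1168523, I), Rational(1, 2))), -1)) = Mul(Add(-3331054, Add(Add(-313451, -1398169), 723427)), Pow(Add(1493103, Pow(Add(1168523, 580608), Rational(1, 2))), -1)) = Mul(Add(-3331054, Add(-1711620, 723427)), Pow(Add(1493103, Pow(1749131, Rational(1, 2))), -1)) = Mul(Add(-3331054, -988193), Pow(Add(1493103, Pow(1749131, Rational(1, 2))), -1)) = Mul(-4319247, Pow(Add(1493103, Pow(1749131, Rational(1, 2))), -1))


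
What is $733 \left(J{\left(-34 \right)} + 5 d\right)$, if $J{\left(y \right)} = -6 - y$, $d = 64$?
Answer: $255084$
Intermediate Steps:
$733 \left(J{\left(-34 \right)} + 5 d\right) = 733 \left(\left(-6 - -34\right) + 5 \cdot 64\right) = 733 \left(\left(-6 + 34\right) + 320\right) = 733 \left(28 + 320\right) = 733 \cdot 348 = 255084$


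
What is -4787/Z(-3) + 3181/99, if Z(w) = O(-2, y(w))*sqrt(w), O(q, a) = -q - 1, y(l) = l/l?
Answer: 3181/99 + 4787*I*sqrt(3)/3 ≈ 32.131 + 2763.8*I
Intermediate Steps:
y(l) = 1
O(q, a) = -1 - q
Z(w) = sqrt(w) (Z(w) = (-1 - 1*(-2))*sqrt(w) = (-1 + 2)*sqrt(w) = 1*sqrt(w) = sqrt(w))
-4787/Z(-3) + 3181/99 = -4787*(-I*sqrt(3)/3) + 3181/99 = -4787*(-I*sqrt(3)/3) + 3181*(1/99) = -(-4787)*I*sqrt(3)/3 + 3181/99 = 4787*I*sqrt(3)/3 + 3181/99 = 3181/99 + 4787*I*sqrt(3)/3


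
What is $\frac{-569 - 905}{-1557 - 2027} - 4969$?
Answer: $- \frac{8903711}{1792} \approx -4968.6$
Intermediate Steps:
$\frac{-569 - 905}{-1557 - 2027} - 4969 = - \frac{1474}{-3584} - 4969 = \left(-1474\right) \left(- \frac{1}{3584}\right) - 4969 = \frac{737}{1792} - 4969 = - \frac{8903711}{1792}$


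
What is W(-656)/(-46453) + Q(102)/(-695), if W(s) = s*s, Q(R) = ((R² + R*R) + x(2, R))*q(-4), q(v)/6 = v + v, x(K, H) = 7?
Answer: 224941648/157487 ≈ 1428.3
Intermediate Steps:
q(v) = 12*v (q(v) = 6*(v + v) = 6*(2*v) = 12*v)
Q(R) = -336 - 96*R² (Q(R) = ((R² + R*R) + 7)*(12*(-4)) = ((R² + R²) + 7)*(-48) = (2*R² + 7)*(-48) = (7 + 2*R²)*(-48) = -336 - 96*R²)
W(s) = s²
W(-656)/(-46453) + Q(102)/(-695) = (-656)²/(-46453) + (-336 - 96*102²)/(-695) = 430336*(-1/46453) + (-336 - 96*10404)*(-1/695) = -10496/1133 + (-336 - 998784)*(-1/695) = -10496/1133 - 999120*(-1/695) = -10496/1133 + 199824/139 = 224941648/157487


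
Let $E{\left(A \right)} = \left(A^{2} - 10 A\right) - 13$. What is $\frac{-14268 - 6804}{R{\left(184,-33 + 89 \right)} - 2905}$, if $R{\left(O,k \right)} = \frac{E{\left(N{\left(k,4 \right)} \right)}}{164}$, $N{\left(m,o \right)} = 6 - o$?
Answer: $\frac{3455808}{476449} \approx 7.2533$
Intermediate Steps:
$E{\left(A \right)} = -13 + A^{2} - 10 A$
$R{\left(O,k \right)} = - \frac{29}{164}$ ($R{\left(O,k \right)} = \frac{-13 + \left(6 - 4\right)^{2} - 10 \left(6 - 4\right)}{164} = \left(-13 + \left(6 - 4\right)^{2} - 10 \left(6 - 4\right)\right) \frac{1}{164} = \left(-13 + 2^{2} - 20\right) \frac{1}{164} = \left(-13 + 4 - 20\right) \frac{1}{164} = \left(-29\right) \frac{1}{164} = - \frac{29}{164}$)
$\frac{-14268 - 6804}{R{\left(184,-33 + 89 \right)} - 2905} = \frac{-14268 - 6804}{- \frac{29}{164} - 2905} = - \frac{21072}{- \frac{476449}{164}} = \left(-21072\right) \left(- \frac{164}{476449}\right) = \frac{3455808}{476449}$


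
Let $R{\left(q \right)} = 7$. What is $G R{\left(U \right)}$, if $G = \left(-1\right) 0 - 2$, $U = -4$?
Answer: $-14$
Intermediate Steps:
$G = -2$ ($G = 0 - 2 = -2$)
$G R{\left(U \right)} = \left(-2\right) 7 = -14$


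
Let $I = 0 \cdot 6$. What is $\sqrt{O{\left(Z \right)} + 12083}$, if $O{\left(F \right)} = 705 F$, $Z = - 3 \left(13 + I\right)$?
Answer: $2 i \sqrt{3853} \approx 124.15 i$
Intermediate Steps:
$I = 0$
$Z = -39$ ($Z = - 3 \left(13 + 0\right) = \left(-3\right) 13 = -39$)
$\sqrt{O{\left(Z \right)} + 12083} = \sqrt{705 \left(-39\right) + 12083} = \sqrt{-27495 + 12083} = \sqrt{-15412} = 2 i \sqrt{3853}$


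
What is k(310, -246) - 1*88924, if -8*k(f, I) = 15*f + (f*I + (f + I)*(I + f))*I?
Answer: -9234193/4 ≈ -2.3085e+6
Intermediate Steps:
k(f, I) = -15*f/8 - I*((I + f)² + I*f)/8 (k(f, I) = -(15*f + (f*I + (f + I)*(I + f))*I)/8 = -(15*f + (I*f + (I + f)*(I + f))*I)/8 = -(15*f + (I*f + (I + f)²)*I)/8 = -(15*f + ((I + f)² + I*f)*I)/8 = -(15*f + I*((I + f)² + I*f))/8 = -15*f/8 - I*((I + f)² + I*f)/8)
k(310, -246) - 1*88924 = (-15/8*310 - ⅛*(-246)*(-246 + 310)² - ⅛*310*(-246)²) - 1*88924 = (-2325/4 - ⅛*(-246)*64² - ⅛*310*60516) - 88924 = (-2325/4 - ⅛*(-246)*4096 - 2344995) - 88924 = (-2325/4 + 125952 - 2344995) - 88924 = -8878497/4 - 88924 = -9234193/4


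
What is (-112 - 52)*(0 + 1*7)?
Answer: -1148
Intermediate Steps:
(-112 - 52)*(0 + 1*7) = -164*(0 + 7) = -164*7 = -1148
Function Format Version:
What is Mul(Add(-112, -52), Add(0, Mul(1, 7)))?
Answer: -1148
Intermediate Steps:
Mul(Add(-112, -52), Add(0, Mul(1, 7))) = Mul(-164, Add(0, 7)) = Mul(-164, 7) = -1148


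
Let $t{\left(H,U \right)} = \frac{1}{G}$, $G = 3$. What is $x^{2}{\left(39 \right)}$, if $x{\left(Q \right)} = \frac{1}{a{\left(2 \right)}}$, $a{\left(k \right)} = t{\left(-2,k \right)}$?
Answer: $9$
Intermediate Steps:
$t{\left(H,U \right)} = \frac{1}{3}$
$a{\left(k \right)} = \frac{1}{3}$
$x{\left(Q \right)} = 3$ ($x{\left(Q \right)} = \frac{1}{\frac{1}{3}} = 3$)
$x^{2}{\left(39 \right)} = 3^{2} = 9$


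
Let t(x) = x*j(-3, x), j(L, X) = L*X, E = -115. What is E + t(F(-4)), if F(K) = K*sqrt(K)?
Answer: 77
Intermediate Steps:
F(K) = K**(3/2)
t(x) = -3*x**2 (t(x) = x*(-3*x) = -3*x**2)
E + t(F(-4)) = -115 - 3*((-4)**(3/2))**2 = -115 - 3*(-8*I)**2 = -115 - 3*(-64) = -115 + 192 = 77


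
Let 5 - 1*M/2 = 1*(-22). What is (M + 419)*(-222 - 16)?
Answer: -112574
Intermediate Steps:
M = 54 (M = 10 - 2*(-22) = 10 + 44 = 54)
(M + 419)*(-222 - 16) = (54 + 419)*(-222 - 16) = 473*(-238) = -112574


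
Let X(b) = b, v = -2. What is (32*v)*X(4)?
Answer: -256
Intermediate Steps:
(32*v)*X(4) = (32*(-2))*4 = -64*4 = -256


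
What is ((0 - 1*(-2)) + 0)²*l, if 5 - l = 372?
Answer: -1468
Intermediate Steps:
l = -367 (l = 5 - 1*372 = 5 - 372 = -367)
((0 - 1*(-2)) + 0)²*l = ((0 - 1*(-2)) + 0)²*(-367) = ((0 + 2) + 0)²*(-367) = (2 + 0)²*(-367) = 2²*(-367) = 4*(-367) = -1468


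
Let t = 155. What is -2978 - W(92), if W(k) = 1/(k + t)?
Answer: -735567/247 ≈ -2978.0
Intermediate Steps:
W(k) = 1/(155 + k) (W(k) = 1/(k + 155) = 1/(155 + k))
-2978 - W(92) = -2978 - 1/(155 + 92) = -2978 - 1/247 = -735567/247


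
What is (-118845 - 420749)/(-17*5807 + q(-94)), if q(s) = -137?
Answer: 269797/49428 ≈ 5.4584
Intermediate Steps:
(-118845 - 420749)/(-17*5807 + q(-94)) = (-118845 - 420749)/(-17*5807 - 137) = -539594/(-98719 - 137) = -539594/(-98856) = -539594*(-1/98856) = 269797/49428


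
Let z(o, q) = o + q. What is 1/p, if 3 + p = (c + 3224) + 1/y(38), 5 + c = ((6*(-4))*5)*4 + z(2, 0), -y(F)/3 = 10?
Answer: 30/82139 ≈ 0.00036523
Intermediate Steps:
y(F) = -30 (y(F) = -3*10 = -30)
c = -483 (c = -5 + (((6*(-4))*5)*4 + (2 + 0)) = -5 + (-24*5*4 + 2) = -5 + (-120*4 + 2) = -5 + (-480 + 2) = -5 - 478 = -483)
p = 82139/30 (p = -3 + ((-483 + 3224) + 1/(-30)) = -3 + (2741 - 1/30) = -3 + 82229/30 = 82139/30 ≈ 2738.0)
1/p = 1/(82139/30) = 30/82139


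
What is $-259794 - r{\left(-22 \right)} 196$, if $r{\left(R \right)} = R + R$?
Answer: $-251170$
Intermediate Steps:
$r{\left(R \right)} = 2 R$
$-259794 - r{\left(-22 \right)} 196 = -259794 - 2 \left(-22\right) 196 = -259794 - \left(-44\right) 196 = -259794 - -8624 = -259794 + 8624 = -251170$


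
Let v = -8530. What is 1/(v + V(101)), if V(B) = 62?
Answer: -1/8468 ≈ -0.00011809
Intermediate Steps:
1/(v + V(101)) = 1/(-8530 + 62) = 1/(-8468) = -1/8468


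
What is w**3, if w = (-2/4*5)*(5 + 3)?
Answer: -8000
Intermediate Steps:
w = -20 (w = (-2*1/4*5)*8 = -1/2*5*8 = -5/2*8 = -20)
w**3 = (-20)**3 = -8000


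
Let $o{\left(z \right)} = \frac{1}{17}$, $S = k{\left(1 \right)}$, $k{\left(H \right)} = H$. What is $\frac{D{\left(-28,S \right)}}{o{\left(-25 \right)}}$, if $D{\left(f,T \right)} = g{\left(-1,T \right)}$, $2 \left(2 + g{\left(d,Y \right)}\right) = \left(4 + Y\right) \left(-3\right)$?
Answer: $- \frac{323}{2} \approx -161.5$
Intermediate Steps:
$g{\left(d,Y \right)} = -8 - \frac{3 Y}{2}$ ($g{\left(d,Y \right)} = -2 + \frac{\left(4 + Y\right) \left(-3\right)}{2} = -2 + \frac{-12 - 3 Y}{2} = -2 - \left(6 + \frac{3 Y}{2}\right) = -8 - \frac{3 Y}{2}$)
$S = 1$
$D{\left(f,T \right)} = -8 - \frac{3 T}{2}$
$o{\left(z \right)} = \frac{1}{17}$
$\frac{D{\left(-28,S \right)}}{o{\left(-25 \right)}} = \left(-8 - \frac{3}{2}\right) \frac{1}{\frac{1}{17}} = \left(-8 - \frac{3}{2}\right) 17 = \left(- \frac{19}{2}\right) 17 = - \frac{323}{2}$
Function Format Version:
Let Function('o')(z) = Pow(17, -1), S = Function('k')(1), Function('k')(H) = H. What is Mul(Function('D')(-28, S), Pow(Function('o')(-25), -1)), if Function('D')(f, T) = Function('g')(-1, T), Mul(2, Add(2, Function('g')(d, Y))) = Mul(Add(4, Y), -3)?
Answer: Rational(-323, 2) ≈ -161.50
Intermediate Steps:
Function('g')(d, Y) = Add(-8, Mul(Rational(-3, 2), Y)) (Function('g')(d, Y) = Add(-2, Mul(Rational(1, 2), Mul(Add(4, Y), -3))) = Add(-2, Mul(Rational(1, 2), Add(-12, Mul(-3, Y)))) = Add(-2, Add(-6, Mul(Rational(-3, 2), Y))) = Add(-8, Mul(Rational(-3, 2), Y)))
S = 1
Function('D')(f, T) = Add(-8, Mul(Rational(-3, 2), T))
Function('o')(z) = Rational(1, 17)
Mul(Function('D')(-28, S), Pow(Function('o')(-25), -1)) = Mul(Add(-8, Mul(Rational(-3, 2), 1)), Pow(Rational(1, 17), -1)) = Mul(Add(-8, Rational(-3, 2)), 17) = Mul(Rational(-19, 2), 17) = Rational(-323, 2)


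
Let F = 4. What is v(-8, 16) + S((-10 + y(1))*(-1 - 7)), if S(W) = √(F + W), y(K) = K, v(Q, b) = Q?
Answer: -8 + 2*√19 ≈ 0.71780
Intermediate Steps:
S(W) = √(4 + W)
v(-8, 16) + S((-10 + y(1))*(-1 - 7)) = -8 + √(4 + (-10 + 1)*(-1 - 7)) = -8 + √(4 - 9*(-8)) = -8 + √(4 + 72) = -8 + √76 = -8 + 2*√19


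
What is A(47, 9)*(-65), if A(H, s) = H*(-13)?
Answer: 39715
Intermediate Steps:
A(H, s) = -13*H
A(47, 9)*(-65) = -13*47*(-65) = -611*(-65) = 39715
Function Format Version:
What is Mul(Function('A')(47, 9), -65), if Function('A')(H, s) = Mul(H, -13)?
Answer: 39715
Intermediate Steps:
Function('A')(H, s) = Mul(-13, H)
Mul(Function('A')(47, 9), -65) = Mul(Mul(-13, 47), -65) = Mul(-611, -65) = 39715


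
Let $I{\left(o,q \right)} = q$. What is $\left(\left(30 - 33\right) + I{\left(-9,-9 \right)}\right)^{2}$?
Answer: $144$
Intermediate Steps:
$\left(\left(30 - 33\right) + I{\left(-9,-9 \right)}\right)^{2} = \left(\left(30 - 33\right) - 9\right)^{2} = \left(-3 - 9\right)^{2} = \left(-12\right)^{2} = 144$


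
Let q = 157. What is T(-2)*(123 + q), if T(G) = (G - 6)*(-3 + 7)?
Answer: -8960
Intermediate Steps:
T(G) = -24 + 4*G (T(G) = (-6 + G)*4 = -24 + 4*G)
T(-2)*(123 + q) = (-24 + 4*(-2))*(123 + 157) = (-24 - 8)*280 = -32*280 = -8960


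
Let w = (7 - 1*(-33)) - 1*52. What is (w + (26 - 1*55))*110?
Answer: -4510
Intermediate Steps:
w = -12 (w = (7 + 33) - 52 = 40 - 52 = -12)
(w + (26 - 1*55))*110 = (-12 + (26 - 1*55))*110 = (-12 + (26 - 55))*110 = (-12 - 29)*110 = -41*110 = -4510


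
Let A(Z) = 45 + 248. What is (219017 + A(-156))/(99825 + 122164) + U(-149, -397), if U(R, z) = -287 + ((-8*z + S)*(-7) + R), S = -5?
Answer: -5024057727/221989 ≈ -22632.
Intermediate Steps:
A(Z) = 293
U(R, z) = -252 + R + 56*z (U(R, z) = -287 + ((-8*z - 5)*(-7) + R) = -287 + ((-5 - 8*z)*(-7) + R) = -287 + ((35 + 56*z) + R) = -287 + (35 + R + 56*z) = -252 + R + 56*z)
(219017 + A(-156))/(99825 + 122164) + U(-149, -397) = (219017 + 293)/(99825 + 122164) + (-252 - 149 + 56*(-397)) = 219310/221989 + (-252 - 149 - 22232) = 219310*(1/221989) - 22633 = 219310/221989 - 22633 = -5024057727/221989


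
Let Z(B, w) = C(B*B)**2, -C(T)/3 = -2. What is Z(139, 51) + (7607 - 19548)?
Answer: -11905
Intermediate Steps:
C(T) = 6 (C(T) = -3*(-2) = 6)
Z(B, w) = 36 (Z(B, w) = 6**2 = 36)
Z(139, 51) + (7607 - 19548) = 36 + (7607 - 19548) = 36 - 11941 = -11905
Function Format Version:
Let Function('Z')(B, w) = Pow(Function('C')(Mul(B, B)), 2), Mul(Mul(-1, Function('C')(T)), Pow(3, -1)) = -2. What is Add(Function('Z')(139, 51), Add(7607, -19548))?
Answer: -11905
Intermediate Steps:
Function('C')(T) = 6 (Function('C')(T) = Mul(-3, -2) = 6)
Function('Z')(B, w) = 36 (Function('Z')(B, w) = Pow(6, 2) = 36)
Add(Function('Z')(139, 51), Add(7607, -19548)) = Add(36, Add(7607, -19548)) = Add(36, -11941) = -11905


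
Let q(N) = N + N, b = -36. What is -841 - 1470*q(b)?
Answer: 104999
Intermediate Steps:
q(N) = 2*N
-841 - 1470*q(b) = -841 - 2940*(-36) = -841 - 1470*(-72) = -841 + 105840 = 104999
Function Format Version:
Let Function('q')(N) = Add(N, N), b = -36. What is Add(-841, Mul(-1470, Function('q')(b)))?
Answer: 104999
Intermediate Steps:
Function('q')(N) = Mul(2, N)
Add(-841, Mul(-1470, Function('q')(b))) = Add(-841, Mul(-1470, Mul(2, -36))) = Add(-841, Mul(-1470, -72)) = Add(-841, 105840) = 104999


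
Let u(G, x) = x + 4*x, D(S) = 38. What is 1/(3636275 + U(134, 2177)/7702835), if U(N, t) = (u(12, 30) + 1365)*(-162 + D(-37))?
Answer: 1540567/5601925230353 ≈ 2.7501e-7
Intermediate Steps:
u(G, x) = 5*x
U(N, t) = -187860 (U(N, t) = (5*30 + 1365)*(-162 + 38) = (150 + 1365)*(-124) = 1515*(-124) = -187860)
1/(3636275 + U(134, 2177)/7702835) = 1/(3636275 - 187860/7702835) = 1/(3636275 - 187860*1/7702835) = 1/(3636275 - 37572/1540567) = 1/(5601925230353/1540567) = 1540567/5601925230353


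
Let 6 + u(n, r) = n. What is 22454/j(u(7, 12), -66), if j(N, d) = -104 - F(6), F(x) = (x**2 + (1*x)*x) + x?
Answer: -11227/91 ≈ -123.37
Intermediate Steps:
u(n, r) = -6 + n
F(x) = x + 2*x**2 (F(x) = (x**2 + x*x) + x = (x**2 + x**2) + x = 2*x**2 + x = x + 2*x**2)
j(N, d) = -182 (j(N, d) = -104 - 6*(1 + 2*6) = -104 - 6*(1 + 12) = -104 - 6*13 = -104 - 1*78 = -104 - 78 = -182)
22454/j(u(7, 12), -66) = 22454/(-182) = 22454*(-1/182) = -11227/91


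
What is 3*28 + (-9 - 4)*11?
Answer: -59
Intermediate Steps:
3*28 + (-9 - 4)*11 = 84 - 13*11 = 84 - 143 = -59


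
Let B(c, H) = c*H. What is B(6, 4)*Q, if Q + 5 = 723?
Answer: 17232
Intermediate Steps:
B(c, H) = H*c
Q = 718 (Q = -5 + 723 = 718)
B(6, 4)*Q = (4*6)*718 = 24*718 = 17232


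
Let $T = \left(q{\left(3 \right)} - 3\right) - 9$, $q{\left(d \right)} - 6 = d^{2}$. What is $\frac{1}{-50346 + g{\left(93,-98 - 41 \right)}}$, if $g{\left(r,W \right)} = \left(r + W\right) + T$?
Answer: $- \frac{1}{50389} \approx -1.9846 \cdot 10^{-5}$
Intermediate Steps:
$q{\left(d \right)} = 6 + d^{2}$
$T = 3$ ($T = \left(\left(6 + 3^{2}\right) - 3\right) - 9 = \left(\left(6 + 9\right) - 3\right) - 9 = \left(15 - 3\right) - 9 = 12 - 9 = 3$)
$g{\left(r,W \right)} = 3 + W + r$ ($g{\left(r,W \right)} = \left(r + W\right) + 3 = \left(W + r\right) + 3 = 3 + W + r$)
$\frac{1}{-50346 + g{\left(93,-98 - 41 \right)}} = \frac{1}{-50346 + \left(3 - 139 + 93\right)} = \frac{1}{-50346 - 43} = \frac{1}{-50389} = - \frac{1}{50389}$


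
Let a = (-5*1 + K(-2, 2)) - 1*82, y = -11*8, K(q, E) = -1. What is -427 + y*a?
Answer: 7317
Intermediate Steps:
y = -88
a = -88 (a = (-5*1 - 1) - 1*82 = (-5 - 1) - 82 = -6 - 82 = -88)
-427 + y*a = -427 - 88*(-88) = -427 + 7744 = 7317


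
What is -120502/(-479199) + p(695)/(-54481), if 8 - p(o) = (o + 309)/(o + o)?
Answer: 651471355364/2592076042815 ≈ 0.25133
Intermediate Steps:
p(o) = 8 - (309 + o)/(2*o) (p(o) = 8 - (o + 309)/(o + o) = 8 - (309 + o)/(2*o))
-120502/(-479199) + p(695)/(-54481) = -120502/(-479199) + ((3/2)*(-103 + 5*695)/695)/(-54481) = -120502*(-1/479199) + ((3/2)*(1/695)*(-103 + 3475))*(-1/54481) = 120502/479199 + ((3/2)*(1/695)*3372)*(-1/54481) = 120502/479199 + (5058/695)*(-1/54481) = 120502/479199 - 5058/37864295 = 651471355364/2592076042815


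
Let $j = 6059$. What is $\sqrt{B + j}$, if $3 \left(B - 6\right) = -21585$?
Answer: $i \sqrt{1130} \approx 33.615 i$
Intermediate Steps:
$B = -7189$ ($B = 6 + \frac{1}{3} \left(-21585\right) = 6 - 7195 = -7189$)
$\sqrt{B + j} = \sqrt{-7189 + 6059} = \sqrt{-1130} = i \sqrt{1130}$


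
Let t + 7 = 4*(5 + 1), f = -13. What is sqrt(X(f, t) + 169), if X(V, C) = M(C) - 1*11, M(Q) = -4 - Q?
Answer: sqrt(137) ≈ 11.705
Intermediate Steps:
t = 17 (t = -7 + 4*(5 + 1) = -7 + 4*6 = -7 + 24 = 17)
X(V, C) = -15 - C (X(V, C) = (-4 - C) - 1*11 = (-4 - C) - 11 = -15 - C)
sqrt(X(f, t) + 169) = sqrt((-15 - 1*17) + 169) = sqrt((-15 - 17) + 169) = sqrt(-32 + 169) = sqrt(137)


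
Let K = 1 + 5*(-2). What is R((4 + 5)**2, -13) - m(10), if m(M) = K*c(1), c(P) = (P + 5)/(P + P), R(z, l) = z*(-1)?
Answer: -54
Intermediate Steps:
K = -9 (K = 1 - 10 = -9)
R(z, l) = -z
c(P) = (5 + P)/(2*P) (c(P) = (5 + P)/((2*P)) = (5 + P)*(1/(2*P)) = (5 + P)/(2*P))
m(M) = -27 (m(M) = -9*(5 + 1)/(2*1) = -9*6/2 = -9*3 = -27)
R((4 + 5)**2, -13) - m(10) = -(4 + 5)**2 - 1*(-27) = -1*9**2 + 27 = -1*81 + 27 = -81 + 27 = -54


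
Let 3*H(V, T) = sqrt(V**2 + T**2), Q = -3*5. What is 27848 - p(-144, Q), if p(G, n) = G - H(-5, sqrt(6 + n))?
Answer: 83980/3 ≈ 27993.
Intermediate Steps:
Q = -15
H(V, T) = sqrt(T**2 + V**2)/3 (H(V, T) = sqrt(V**2 + T**2)/3 = sqrt(T**2 + V**2)/3)
p(G, n) = G - sqrt(31 + n)/3 (p(G, n) = G - sqrt((sqrt(6 + n))**2 + (-5)**2)/3 = G - sqrt((6 + n) + 25)/3 = G - sqrt(31 + n)/3)
27848 - p(-144, Q) = 27848 - (-144 - sqrt(31 - 15)/3) = 27848 - (-144 - sqrt(16)/3) = 27848 - (-144 - 1/3*4) = 27848 - (-144 - 4/3) = 27848 - 1*(-436/3) = 27848 + 436/3 = 83980/3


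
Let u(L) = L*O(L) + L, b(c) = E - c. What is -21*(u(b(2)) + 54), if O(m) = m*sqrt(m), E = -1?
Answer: -1071 - 189*I*sqrt(3) ≈ -1071.0 - 327.36*I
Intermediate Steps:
b(c) = -1 - c
O(m) = m**(3/2)
u(L) = L + L**(5/2) (u(L) = L*L**(3/2) + L = L**(5/2) + L = L + L**(5/2))
-21*(u(b(2)) + 54) = -21*(((-1 - 1*2) + (-1 - 1*2)**(5/2)) + 54) = -21*(((-1 - 2) + (-1 - 2)**(5/2)) + 54) = -21*((-3 + (-3)**(5/2)) + 54) = -21*((-3 + 9*I*sqrt(3)) + 54) = -21*(51 + 9*I*sqrt(3)) = -1071 - 189*I*sqrt(3)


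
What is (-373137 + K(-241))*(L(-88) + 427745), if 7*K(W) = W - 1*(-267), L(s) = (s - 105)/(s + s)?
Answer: -28090709939147/176 ≈ -1.5961e+11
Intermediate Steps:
L(s) = (-105 + s)/(2*s) (L(s) = (-105 + s)/((2*s)) = (-105 + s)*(1/(2*s)) = (-105 + s)/(2*s))
K(W) = 267/7 + W/7 (K(W) = (W - 1*(-267))/7 = (W + 267)/7 = (267 + W)/7 = 267/7 + W/7)
(-373137 + K(-241))*(L(-88) + 427745) = (-373137 + (267/7 + (⅐)*(-241)))*((½)*(-105 - 88)/(-88) + 427745) = (-373137 + (267/7 - 241/7))*((½)*(-1/88)*(-193) + 427745) = (-373137 + 26/7)*(193/176 + 427745) = -2611933/7*75283313/176 = -28090709939147/176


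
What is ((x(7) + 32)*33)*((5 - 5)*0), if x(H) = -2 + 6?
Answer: 0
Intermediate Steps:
x(H) = 4
((x(7) + 32)*33)*((5 - 5)*0) = ((4 + 32)*33)*((5 - 5)*0) = (36*33)*(0*0) = 1188*0 = 0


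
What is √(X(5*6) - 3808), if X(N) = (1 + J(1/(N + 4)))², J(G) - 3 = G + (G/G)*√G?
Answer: √(-4402048 + (137 + √34)²)/34 ≈ 61.566*I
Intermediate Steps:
J(G) = 3 + G + √G (J(G) = 3 + (G + (G/G)*√G) = 3 + (G + 1*√G) = 3 + (G + √G) = 3 + G + √G)
X(N) = (4 + √(1/(4 + N)) + 1/(4 + N))² (X(N) = (1 + (3 + 1/(N + 4) + √(1/(N + 4))))² = (1 + (3 + 1/(4 + N) + √(1/(4 + N))))² = (1 + (3 + √(1/(4 + N)) + 1/(4 + N)))² = (4 + √(1/(4 + N)) + 1/(4 + N))²)
√(X(5*6) - 3808) = √((5 + 5*6 + (3 + √(1/(4 + 5*6)))*(4 + 5*6))²/(4 + 5*6)² - 3808) = √((5 + 30 + (3 + √(1/(4 + 30)))*(4 + 30))²/(4 + 30)² - 3808) = √((5 + 30 + (3 + √(1/34))*34)²/34² - 3808) = √((5 + 30 + (3 + √(1/34))*34)²/1156 - 3808) = √((5 + 30 + (3 + √34/34)*34)²/1156 - 3808) = √((5 + 30 + (102 + √34))²/1156 - 3808) = √((137 + √34)²/1156 - 3808) = √(-3808 + (137 + √34)²/1156)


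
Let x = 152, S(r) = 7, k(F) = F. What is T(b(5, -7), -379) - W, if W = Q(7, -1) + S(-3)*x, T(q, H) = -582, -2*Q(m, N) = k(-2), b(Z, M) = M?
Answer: -1647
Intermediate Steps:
Q(m, N) = 1 (Q(m, N) = -½*(-2) = 1)
W = 1065 (W = 1 + 7*152 = 1 + 1064 = 1065)
T(b(5, -7), -379) - W = -582 - 1*1065 = -582 - 1065 = -1647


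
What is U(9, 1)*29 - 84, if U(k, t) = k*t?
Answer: 177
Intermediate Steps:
U(9, 1)*29 - 84 = (9*1)*29 - 84 = 9*29 - 84 = 261 - 84 = 177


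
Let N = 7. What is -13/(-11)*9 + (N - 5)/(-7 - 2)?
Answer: 1031/99 ≈ 10.414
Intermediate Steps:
-13/(-11)*9 + (N - 5)/(-7 - 2) = -13/(-11)*9 + (7 - 5)/(-7 - 2) = -13*(-1/11)*9 + 2/(-9) = (13/11)*9 + 2*(-1/9) = 117/11 - 2/9 = 1031/99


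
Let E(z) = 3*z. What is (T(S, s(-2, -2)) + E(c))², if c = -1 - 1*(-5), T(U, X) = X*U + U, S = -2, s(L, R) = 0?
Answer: 100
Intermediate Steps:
T(U, X) = U + U*X (T(U, X) = U*X + U = U + U*X)
c = 4 (c = -1 + 5 = 4)
(T(S, s(-2, -2)) + E(c))² = (-2*(1 + 0) + 3*4)² = (-2*1 + 12)² = (-2 + 12)² = 10² = 100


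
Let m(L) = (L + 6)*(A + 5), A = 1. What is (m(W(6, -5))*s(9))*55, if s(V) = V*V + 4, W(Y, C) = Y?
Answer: 336600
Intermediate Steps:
s(V) = 4 + V² (s(V) = V² + 4 = 4 + V²)
m(L) = 36 + 6*L (m(L) = (L + 6)*(1 + 5) = (6 + L)*6 = 36 + 6*L)
(m(W(6, -5))*s(9))*55 = ((36 + 6*6)*(4 + 9²))*55 = ((36 + 36)*(4 + 81))*55 = (72*85)*55 = 6120*55 = 336600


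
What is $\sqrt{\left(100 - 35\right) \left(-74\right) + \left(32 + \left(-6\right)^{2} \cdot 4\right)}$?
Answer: $i \sqrt{4634} \approx 68.073 i$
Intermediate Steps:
$\sqrt{\left(100 - 35\right) \left(-74\right) + \left(32 + \left(-6\right)^{2} \cdot 4\right)} = \sqrt{65 \left(-74\right) + \left(32 + 36 \cdot 4\right)} = \sqrt{-4810 + \left(32 + 144\right)} = \sqrt{-4810 + 176} = \sqrt{-4634} = i \sqrt{4634}$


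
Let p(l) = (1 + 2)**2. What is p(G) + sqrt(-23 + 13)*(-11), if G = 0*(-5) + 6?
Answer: 9 - 11*I*sqrt(10) ≈ 9.0 - 34.785*I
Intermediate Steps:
G = 6 (G = 0 + 6 = 6)
p(l) = 9 (p(l) = 3**2 = 9)
p(G) + sqrt(-23 + 13)*(-11) = 9 + sqrt(-23 + 13)*(-11) = 9 + sqrt(-10)*(-11) = 9 + (I*sqrt(10))*(-11) = 9 - 11*I*sqrt(10)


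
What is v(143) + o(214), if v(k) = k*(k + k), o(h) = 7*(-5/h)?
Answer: 8752137/214 ≈ 40898.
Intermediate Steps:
o(h) = -35/h
v(k) = 2*k² (v(k) = k*(2*k) = 2*k²)
v(143) + o(214) = 2*143² - 35/214 = 2*20449 - 35*1/214 = 40898 - 35/214 = 8752137/214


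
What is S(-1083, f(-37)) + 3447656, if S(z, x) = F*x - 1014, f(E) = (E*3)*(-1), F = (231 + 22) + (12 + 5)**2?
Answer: 3506804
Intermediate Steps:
F = 542 (F = 253 + 17**2 = 253 + 289 = 542)
f(E) = -3*E (f(E) = (3*E)*(-1) = -3*E)
S(z, x) = -1014 + 542*x (S(z, x) = 542*x - 1014 = -1014 + 542*x)
S(-1083, f(-37)) + 3447656 = (-1014 + 542*(-3*(-37))) + 3447656 = (-1014 + 542*111) + 3447656 = (-1014 + 60162) + 3447656 = 59148 + 3447656 = 3506804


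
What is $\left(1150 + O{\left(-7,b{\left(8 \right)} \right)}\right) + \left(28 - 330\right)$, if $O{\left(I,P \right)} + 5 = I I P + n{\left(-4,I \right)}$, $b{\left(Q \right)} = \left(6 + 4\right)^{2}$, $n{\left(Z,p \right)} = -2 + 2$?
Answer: $5743$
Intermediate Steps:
$n{\left(Z,p \right)} = 0$
$b{\left(Q \right)} = 100$ ($b{\left(Q \right)} = 10^{2} = 100$)
$O{\left(I,P \right)} = -5 + P I^{2}$ ($O{\left(I,P \right)} = -5 + \left(I I P + 0\right) = -5 + \left(I^{2} P + 0\right) = -5 + \left(P I^{2} + 0\right) = -5 + P I^{2}$)
$\left(1150 + O{\left(-7,b{\left(8 \right)} \right)}\right) + \left(28 - 330\right) = \left(1150 - \left(5 - 100 \left(-7\right)^{2}\right)\right) + \left(28 - 330\right) = \left(1150 + \left(-5 + 100 \cdot 49\right)\right) + \left(28 - 330\right) = \left(1150 + \left(-5 + 4900\right)\right) - 302 = \left(1150 + 4895\right) - 302 = 6045 - 302 = 5743$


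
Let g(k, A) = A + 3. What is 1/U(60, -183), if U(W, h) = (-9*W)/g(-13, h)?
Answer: ⅓ ≈ 0.33333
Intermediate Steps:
g(k, A) = 3 + A
U(W, h) = -9*W/(3 + h) (U(W, h) = (-9*W)/(3 + h) = -9*W/(3 + h))
1/U(60, -183) = 1/(-9*60/(3 - 183)) = 1/(-9*60/(-180)) = 1/(-9*60*(-1/180)) = 1/3 = ⅓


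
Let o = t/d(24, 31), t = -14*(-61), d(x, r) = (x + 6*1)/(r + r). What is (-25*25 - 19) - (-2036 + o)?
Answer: -5594/15 ≈ -372.93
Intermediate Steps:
d(x, r) = (6 + x)/(2*r) (d(x, r) = (x + 6)/((2*r)) = (6 + x)*(1/(2*r)) = (6 + x)/(2*r))
t = 854
o = 26474/15 (o = 854/(((1/2)*(6 + 24)/31)) = 854/(((1/2)*(1/31)*30)) = 854/(15/31) = 854*(31/15) = 26474/15 ≈ 1764.9)
(-25*25 - 19) - (-2036 + o) = (-25*25 - 19) - (-2036 + 26474/15) = (-625 - 19) - 1*(-4066/15) = -644 + 4066/15 = -5594/15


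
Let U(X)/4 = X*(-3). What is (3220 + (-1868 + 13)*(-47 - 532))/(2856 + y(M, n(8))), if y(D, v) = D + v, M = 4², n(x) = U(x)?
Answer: 1077265/2776 ≈ 388.06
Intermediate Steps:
U(X) = -12*X (U(X) = 4*(X*(-3)) = 4*(-3*X) = -12*X)
n(x) = -12*x
M = 16
(3220 + (-1868 + 13)*(-47 - 532))/(2856 + y(M, n(8))) = (3220 + (-1868 + 13)*(-47 - 532))/(2856 + (16 - 12*8)) = (3220 - 1855*(-579))/(2856 + (16 - 96)) = (3220 + 1074045)/(2856 - 80) = 1077265/2776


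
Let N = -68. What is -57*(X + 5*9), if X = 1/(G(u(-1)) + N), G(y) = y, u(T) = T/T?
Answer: -171798/67 ≈ -2564.1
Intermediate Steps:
u(T) = 1
X = -1/67 (X = 1/(1 - 68) = 1/(-67) = -1/67 ≈ -0.014925)
-57*(X + 5*9) = -57*(-1/67 + 5*9) = -57*(-1/67 + 45) = -57*3014/67 = -171798/67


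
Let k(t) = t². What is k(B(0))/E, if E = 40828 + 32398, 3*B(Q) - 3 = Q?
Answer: 1/73226 ≈ 1.3656e-5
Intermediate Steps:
B(Q) = 1 + Q/3
E = 73226
k(B(0))/E = (1 + (⅓)*0)²/73226 = (1 + 0)²*(1/73226) = 1²*(1/73226) = 1*(1/73226) = 1/73226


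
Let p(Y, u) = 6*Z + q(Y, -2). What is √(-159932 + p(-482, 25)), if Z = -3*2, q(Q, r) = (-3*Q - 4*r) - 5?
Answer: I*√158519 ≈ 398.14*I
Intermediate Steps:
q(Q, r) = -5 - 4*r - 3*Q (q(Q, r) = (-4*r - 3*Q) - 5 = -5 - 4*r - 3*Q)
Z = -6
p(Y, u) = -33 - 3*Y (p(Y, u) = 6*(-6) + (-5 - 4*(-2) - 3*Y) = -36 + (-5 + 8 - 3*Y) = -36 + (3 - 3*Y) = -33 - 3*Y)
√(-159932 + p(-482, 25)) = √(-159932 + (-33 - 3*(-482))) = √(-159932 + (-33 + 1446)) = √(-159932 + 1413) = √(-158519) = I*√158519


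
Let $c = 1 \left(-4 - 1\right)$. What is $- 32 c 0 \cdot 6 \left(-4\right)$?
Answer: $0$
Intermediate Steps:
$c = -5$ ($c = 1 \left(-5\right) = -5$)
$- 32 c 0 \cdot 6 \left(-4\right) = \left(-32\right) \left(-5\right) 0 \cdot 6 \left(-4\right) = 160 \cdot 0 \left(-4\right) = 160 \cdot 0 = 0$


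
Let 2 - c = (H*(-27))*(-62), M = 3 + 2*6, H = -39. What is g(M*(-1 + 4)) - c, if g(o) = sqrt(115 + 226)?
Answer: -65288 + sqrt(341) ≈ -65270.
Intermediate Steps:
M = 15 (M = 3 + 12 = 15)
c = 65288 (c = 2 - (-39*(-27))*(-62) = 2 - 1053*(-62) = 2 - 1*(-65286) = 2 + 65286 = 65288)
g(o) = sqrt(341)
g(M*(-1 + 4)) - c = sqrt(341) - 1*65288 = sqrt(341) - 65288 = -65288 + sqrt(341)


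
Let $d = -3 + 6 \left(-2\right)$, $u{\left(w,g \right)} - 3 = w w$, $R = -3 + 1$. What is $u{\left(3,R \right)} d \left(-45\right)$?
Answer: $8100$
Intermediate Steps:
$R = -2$
$u{\left(w,g \right)} = 3 + w^{2}$ ($u{\left(w,g \right)} = 3 + w w = 3 + w^{2}$)
$d = -15$ ($d = -3 - 12 = -15$)
$u{\left(3,R \right)} d \left(-45\right) = \left(3 + 3^{2}\right) \left(-15\right) \left(-45\right) = \left(3 + 9\right) \left(-15\right) \left(-45\right) = 12 \left(-15\right) \left(-45\right) = \left(-180\right) \left(-45\right) = 8100$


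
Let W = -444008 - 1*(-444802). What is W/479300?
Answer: 397/239650 ≈ 0.0016566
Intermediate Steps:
W = 794 (W = -444008 + 444802 = 794)
W/479300 = 794/479300 = 794*(1/479300) = 397/239650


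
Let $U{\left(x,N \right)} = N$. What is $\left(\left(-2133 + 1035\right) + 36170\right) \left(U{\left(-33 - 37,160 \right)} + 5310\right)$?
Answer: $191843840$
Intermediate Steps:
$\left(\left(-2133 + 1035\right) + 36170\right) \left(U{\left(-33 - 37,160 \right)} + 5310\right) = \left(\left(-2133 + 1035\right) + 36170\right) \left(160 + 5310\right) = \left(-1098 + 36170\right) 5470 = 35072 \cdot 5470 = 191843840$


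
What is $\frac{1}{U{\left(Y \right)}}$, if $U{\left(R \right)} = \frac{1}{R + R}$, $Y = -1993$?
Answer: $-3986$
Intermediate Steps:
$U{\left(R \right)} = \frac{1}{2 R}$
$\frac{1}{U{\left(Y \right)}} = \frac{1}{\frac{1}{2} \frac{1}{-1993}} = \frac{1}{\frac{1}{2} \left(- \frac{1}{1993}\right)} = \frac{1}{- \frac{1}{3986}} = -3986$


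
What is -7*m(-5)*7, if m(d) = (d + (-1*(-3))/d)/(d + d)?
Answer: -686/25 ≈ -27.440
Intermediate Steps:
m(d) = (d + 3/d)/(2*d) (m(d) = (d + 3/d)/((2*d)) = (d + 3/d)*(1/(2*d)) = (d + 3/d)/(2*d))
-7*m(-5)*7 = -7*(3 + (-5)²)/(2*(-5)²)*7 = -7*(3 + 25)/(2*25)*7 = -7*28/(2*25)*7 = -7*14/25*7 = -98/25*7 = -686/25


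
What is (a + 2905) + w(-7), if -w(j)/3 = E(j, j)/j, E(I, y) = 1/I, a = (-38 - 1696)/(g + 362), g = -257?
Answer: 707664/245 ≈ 2888.4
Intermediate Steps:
a = -578/35 (a = (-38 - 1696)/(-257 + 362) = -1734/105 = -1734*1/105 = -578/35 ≈ -16.514)
w(j) = -3/j² (w(j) = -3/(j*j) = -3/j²)
(a + 2905) + w(-7) = (-578/35 + 2905) - 3/(-7)² = 101097/35 - 3*1/49 = 101097/35 - 3/49 = 707664/245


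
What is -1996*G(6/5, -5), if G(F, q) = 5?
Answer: -9980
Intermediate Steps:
-1996*G(6/5, -5) = -1996*5 = -9980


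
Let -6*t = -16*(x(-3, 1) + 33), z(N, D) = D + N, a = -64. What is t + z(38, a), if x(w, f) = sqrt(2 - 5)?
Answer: 62 + 8*I*sqrt(3)/3 ≈ 62.0 + 4.6188*I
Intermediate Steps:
x(w, f) = I*sqrt(3) (x(w, f) = sqrt(-3) = I*sqrt(3))
t = 88 + 8*I*sqrt(3)/3 (t = -(-8)*(I*sqrt(3) + 33)/3 = -(-8)*(33 + I*sqrt(3))/3 = -(-528 - 16*I*sqrt(3))/6 = 88 + 8*I*sqrt(3)/3 ≈ 88.0 + 4.6188*I)
t + z(38, a) = (88 + 8*I*sqrt(3)/3) + (-64 + 38) = (88 + 8*I*sqrt(3)/3) - 26 = 62 + 8*I*sqrt(3)/3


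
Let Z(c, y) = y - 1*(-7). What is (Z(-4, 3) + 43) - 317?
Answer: -264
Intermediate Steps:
Z(c, y) = 7 + y (Z(c, y) = y + 7 = 7 + y)
(Z(-4, 3) + 43) - 317 = ((7 + 3) + 43) - 317 = (10 + 43) - 317 = 53 - 317 = -264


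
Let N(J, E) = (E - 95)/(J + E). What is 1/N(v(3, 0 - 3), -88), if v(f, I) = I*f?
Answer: 97/183 ≈ 0.53006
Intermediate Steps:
N(J, E) = (-95 + E)/(E + J)
1/N(v(3, 0 - 3), -88) = 1/((-95 - 88)/(-88 + (0 - 3)*3)) = 1/(-183/(-88 - 3*3)) = 1/(-183/(-88 - 9)) = 1/(-183/(-97)) = 1/(-1/97*(-183)) = 1/(183/97) = 97/183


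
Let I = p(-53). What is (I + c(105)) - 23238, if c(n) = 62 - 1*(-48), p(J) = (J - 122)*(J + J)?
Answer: -4578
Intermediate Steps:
p(J) = 2*J*(-122 + J) (p(J) = (-122 + J)*(2*J) = 2*J*(-122 + J))
I = 18550 (I = 2*(-53)*(-122 - 53) = 2*(-53)*(-175) = 18550)
c(n) = 110 (c(n) = 62 + 48 = 110)
(I + c(105)) - 23238 = (18550 + 110) - 23238 = 18660 - 23238 = -4578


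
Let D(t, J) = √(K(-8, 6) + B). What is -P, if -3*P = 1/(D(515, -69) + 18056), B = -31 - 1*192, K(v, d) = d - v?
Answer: 18056/978058035 - I*√209/978058035 ≈ 1.8461e-5 - 1.4781e-8*I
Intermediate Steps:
B = -223 (B = -31 - 192 = -223)
D(t, J) = I*√209 (D(t, J) = √((6 - 1*(-8)) - 223) = √((6 + 8) - 223) = √(14 - 223) = √(-209) = I*√209)
P = -1/(3*(18056 + I*√209)) (P = -1/(3*(I*√209 + 18056)) = -1/(3*(18056 + I*√209)) ≈ -1.8461e-5 + 1.4781e-8*I)
-P = -I/(3*(√209 - 18056*I))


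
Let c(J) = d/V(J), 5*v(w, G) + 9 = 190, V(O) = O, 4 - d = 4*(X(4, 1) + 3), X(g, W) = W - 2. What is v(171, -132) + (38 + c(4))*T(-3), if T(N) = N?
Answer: -374/5 ≈ -74.800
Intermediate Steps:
X(g, W) = -2 + W
d = -4 (d = 4 - 4*((-2 + 1) + 3) = 4 - 4*(-1 + 3) = 4 - 4*2 = 4 - 1*8 = 4 - 8 = -4)
v(w, G) = 181/5 (v(w, G) = -9/5 + (⅕)*190 = -9/5 + 38 = 181/5)
c(J) = -4/J
v(171, -132) + (38 + c(4))*T(-3) = 181/5 + (38 - 4/4)*(-3) = 181/5 + (38 - 4*¼)*(-3) = 181/5 + (38 - 1)*(-3) = 181/5 + 37*(-3) = 181/5 - 111 = -374/5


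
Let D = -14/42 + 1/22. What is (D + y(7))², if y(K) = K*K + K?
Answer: 13520329/4356 ≈ 3103.8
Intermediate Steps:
y(K) = K + K² (y(K) = K² + K = K + K²)
D = -19/66 (D = -14*1/42 + 1*(1/22) = -⅓ + 1/22 = -19/66 ≈ -0.28788)
(D + y(7))² = (-19/66 + 7*(1 + 7))² = (-19/66 + 7*8)² = (-19/66 + 56)² = (3677/66)² = 13520329/4356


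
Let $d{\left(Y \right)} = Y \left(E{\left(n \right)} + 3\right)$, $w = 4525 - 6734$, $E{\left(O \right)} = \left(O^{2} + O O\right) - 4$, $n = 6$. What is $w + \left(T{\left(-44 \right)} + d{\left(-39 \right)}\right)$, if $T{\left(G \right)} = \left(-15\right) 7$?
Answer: $-5083$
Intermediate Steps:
$T{\left(G \right)} = -105$
$E{\left(O \right)} = -4 + 2 O^{2}$ ($E{\left(O \right)} = \left(O^{2} + O^{2}\right) - 4 = 2 O^{2} - 4 = -4 + 2 O^{2}$)
$w = -2209$ ($w = 4525 - 6734 = -2209$)
$d{\left(Y \right)} = 71 Y$ ($d{\left(Y \right)} = Y \left(\left(-4 + 2 \cdot 6^{2}\right) + 3\right) = Y \left(\left(-4 + 2 \cdot 36\right) + 3\right) = Y \left(\left(-4 + 72\right) + 3\right) = Y \left(68 + 3\right) = Y 71 = 71 Y$)
$w + \left(T{\left(-44 \right)} + d{\left(-39 \right)}\right) = -2209 + \left(-105 + 71 \left(-39\right)\right) = -2209 - 2874 = -5083$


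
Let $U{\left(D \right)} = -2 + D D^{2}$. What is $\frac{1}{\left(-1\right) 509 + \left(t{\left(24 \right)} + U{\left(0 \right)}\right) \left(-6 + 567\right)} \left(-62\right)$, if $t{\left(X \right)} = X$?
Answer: $- \frac{62}{11833} \approx -0.0052396$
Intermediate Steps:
$U{\left(D \right)} = -2 + D^{3}$
$\frac{1}{\left(-1\right) 509 + \left(t{\left(24 \right)} + U{\left(0 \right)}\right) \left(-6 + 567\right)} \left(-62\right) = \frac{1}{\left(-1\right) 509 + \left(24 - \left(2 - 0^{3}\right)\right) \left(-6 + 567\right)} \left(-62\right) = \frac{1}{-509 + \left(24 + \left(-2 + 0\right)\right) 561} \left(-62\right) = \frac{1}{-509 + \left(24 - 2\right) 561} \left(-62\right) = \frac{1}{-509 + 22 \cdot 561} \left(-62\right) = \frac{1}{-509 + 12342} \left(-62\right) = \frac{1}{11833} \left(-62\right) = - \frac{62}{11833}$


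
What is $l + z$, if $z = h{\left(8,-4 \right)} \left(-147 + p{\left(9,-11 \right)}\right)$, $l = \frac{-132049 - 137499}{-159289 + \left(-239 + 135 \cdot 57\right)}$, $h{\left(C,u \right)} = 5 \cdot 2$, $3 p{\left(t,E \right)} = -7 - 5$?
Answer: $- \frac{228998282}{151833} \approx -1508.2$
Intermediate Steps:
$p{\left(t,E \right)} = -4$ ($p{\left(t,E \right)} = \frac{-7 - 5}{3} = \frac{1}{3} \left(-12\right) = -4$)
$h{\left(C,u \right)} = 10$
$l = \frac{269548}{151833}$ ($l = - \frac{269548}{-159289 + \left(-239 + 7695\right)} = - \frac{269548}{-159289 + 7456} = - \frac{269548}{-151833} = \left(-269548\right) \left(- \frac{1}{151833}\right) = \frac{269548}{151833} \approx 1.7753$)
$z = -1510$ ($z = 10 \left(-147 - 4\right) = 10 \left(-151\right) = -1510$)
$l + z = \frac{269548}{151833} - 1510 = - \frac{228998282}{151833}$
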